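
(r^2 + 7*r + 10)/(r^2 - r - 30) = (r + 2)/(r - 6)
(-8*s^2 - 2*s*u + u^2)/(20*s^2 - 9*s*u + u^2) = (-2*s - u)/(5*s - u)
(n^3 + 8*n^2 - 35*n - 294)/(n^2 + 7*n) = n + 1 - 42/n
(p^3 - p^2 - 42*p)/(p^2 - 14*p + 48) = p*(p^2 - p - 42)/(p^2 - 14*p + 48)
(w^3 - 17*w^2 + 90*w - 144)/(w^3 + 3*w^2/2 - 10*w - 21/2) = 2*(w^2 - 14*w + 48)/(2*w^2 + 9*w + 7)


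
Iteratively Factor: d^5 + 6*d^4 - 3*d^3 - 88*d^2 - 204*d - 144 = (d + 2)*(d^4 + 4*d^3 - 11*d^2 - 66*d - 72) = (d + 2)*(d + 3)*(d^3 + d^2 - 14*d - 24) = (d + 2)*(d + 3)^2*(d^2 - 2*d - 8) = (d - 4)*(d + 2)*(d + 3)^2*(d + 2)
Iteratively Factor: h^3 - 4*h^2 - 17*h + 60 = (h + 4)*(h^2 - 8*h + 15) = (h - 3)*(h + 4)*(h - 5)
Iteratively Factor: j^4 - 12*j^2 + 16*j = (j - 2)*(j^3 + 2*j^2 - 8*j) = j*(j - 2)*(j^2 + 2*j - 8) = j*(j - 2)^2*(j + 4)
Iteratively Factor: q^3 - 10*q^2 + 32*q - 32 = (q - 4)*(q^2 - 6*q + 8) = (q - 4)^2*(q - 2)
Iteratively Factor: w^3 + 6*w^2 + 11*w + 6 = (w + 3)*(w^2 + 3*w + 2) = (w + 2)*(w + 3)*(w + 1)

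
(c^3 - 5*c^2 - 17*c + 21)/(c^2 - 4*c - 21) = c - 1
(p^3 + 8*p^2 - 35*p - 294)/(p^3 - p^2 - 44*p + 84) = (p + 7)/(p - 2)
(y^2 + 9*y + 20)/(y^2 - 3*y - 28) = (y + 5)/(y - 7)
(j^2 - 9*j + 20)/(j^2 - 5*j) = (j - 4)/j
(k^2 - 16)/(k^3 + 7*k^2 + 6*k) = (k^2 - 16)/(k*(k^2 + 7*k + 6))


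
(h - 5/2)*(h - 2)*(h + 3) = h^3 - 3*h^2/2 - 17*h/2 + 15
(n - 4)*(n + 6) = n^2 + 2*n - 24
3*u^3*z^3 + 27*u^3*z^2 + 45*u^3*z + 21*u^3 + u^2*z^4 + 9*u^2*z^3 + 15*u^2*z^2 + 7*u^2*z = (3*u + z)*(z + 7)*(u*z + u)^2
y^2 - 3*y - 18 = (y - 6)*(y + 3)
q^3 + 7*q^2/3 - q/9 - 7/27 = (q - 1/3)*(q + 1/3)*(q + 7/3)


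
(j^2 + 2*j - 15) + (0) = j^2 + 2*j - 15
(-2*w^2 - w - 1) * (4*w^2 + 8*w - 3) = -8*w^4 - 20*w^3 - 6*w^2 - 5*w + 3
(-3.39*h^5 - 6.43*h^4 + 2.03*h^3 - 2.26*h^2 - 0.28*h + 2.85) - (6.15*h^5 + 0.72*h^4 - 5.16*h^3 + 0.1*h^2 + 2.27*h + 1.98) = -9.54*h^5 - 7.15*h^4 + 7.19*h^3 - 2.36*h^2 - 2.55*h + 0.87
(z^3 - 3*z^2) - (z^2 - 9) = z^3 - 4*z^2 + 9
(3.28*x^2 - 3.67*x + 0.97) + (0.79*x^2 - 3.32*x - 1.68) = 4.07*x^2 - 6.99*x - 0.71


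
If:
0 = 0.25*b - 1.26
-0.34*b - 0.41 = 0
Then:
No Solution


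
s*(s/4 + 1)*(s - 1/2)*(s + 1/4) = s^4/4 + 15*s^3/16 - 9*s^2/32 - s/8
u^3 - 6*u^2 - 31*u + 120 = (u - 8)*(u - 3)*(u + 5)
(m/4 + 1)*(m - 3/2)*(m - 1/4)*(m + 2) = m^4/4 + 17*m^3/16 - 17*m^2/32 - 47*m/16 + 3/4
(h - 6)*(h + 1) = h^2 - 5*h - 6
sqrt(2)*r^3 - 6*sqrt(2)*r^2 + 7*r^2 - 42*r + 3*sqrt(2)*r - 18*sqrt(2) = (r - 6)*(r + 3*sqrt(2))*(sqrt(2)*r + 1)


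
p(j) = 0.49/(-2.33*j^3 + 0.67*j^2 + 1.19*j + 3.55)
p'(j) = 0.49*(6.99*j^2 - 1.34*j - 1.19)/(-2.33*j^3 + 0.67*j^2 + 1.19*j + 3.55)^2 = (3.4251*j^2 - 0.6566*j - 0.5831)/(-2.33*j^3 + 0.67*j^2 + 1.19*j + 3.55)^2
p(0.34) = 0.12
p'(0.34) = -0.03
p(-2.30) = 0.01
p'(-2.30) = 0.02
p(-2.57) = 0.01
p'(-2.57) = 0.01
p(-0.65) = 0.13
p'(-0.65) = 0.09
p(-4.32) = 0.00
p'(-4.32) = 0.00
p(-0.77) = 0.12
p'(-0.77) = 0.12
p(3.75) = -0.00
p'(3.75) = 0.00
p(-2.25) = 0.02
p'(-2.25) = 0.02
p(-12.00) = 0.00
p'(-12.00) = 0.00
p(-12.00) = 0.00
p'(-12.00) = 0.00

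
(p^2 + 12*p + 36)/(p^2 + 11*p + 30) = (p + 6)/(p + 5)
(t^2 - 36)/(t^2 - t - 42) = (t - 6)/(t - 7)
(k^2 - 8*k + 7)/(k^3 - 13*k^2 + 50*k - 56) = (k - 1)/(k^2 - 6*k + 8)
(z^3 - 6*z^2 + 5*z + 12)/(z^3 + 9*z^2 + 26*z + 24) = (z^3 - 6*z^2 + 5*z + 12)/(z^3 + 9*z^2 + 26*z + 24)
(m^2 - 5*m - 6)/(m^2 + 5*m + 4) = (m - 6)/(m + 4)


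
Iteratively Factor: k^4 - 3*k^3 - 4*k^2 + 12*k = (k - 3)*(k^3 - 4*k) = k*(k - 3)*(k^2 - 4) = k*(k - 3)*(k - 2)*(k + 2)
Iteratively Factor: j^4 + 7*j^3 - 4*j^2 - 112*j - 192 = (j - 4)*(j^3 + 11*j^2 + 40*j + 48) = (j - 4)*(j + 3)*(j^2 + 8*j + 16) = (j - 4)*(j + 3)*(j + 4)*(j + 4)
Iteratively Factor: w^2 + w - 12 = (w - 3)*(w + 4)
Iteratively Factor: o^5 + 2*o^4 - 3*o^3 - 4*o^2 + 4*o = (o - 1)*(o^4 + 3*o^3 - 4*o) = o*(o - 1)*(o^3 + 3*o^2 - 4) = o*(o - 1)*(o + 2)*(o^2 + o - 2) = o*(o - 1)^2*(o + 2)*(o + 2)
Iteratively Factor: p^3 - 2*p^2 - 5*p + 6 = (p - 1)*(p^2 - p - 6) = (p - 1)*(p + 2)*(p - 3)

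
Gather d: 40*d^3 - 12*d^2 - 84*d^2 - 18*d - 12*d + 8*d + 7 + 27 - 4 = 40*d^3 - 96*d^2 - 22*d + 30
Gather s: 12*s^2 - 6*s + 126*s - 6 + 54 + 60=12*s^2 + 120*s + 108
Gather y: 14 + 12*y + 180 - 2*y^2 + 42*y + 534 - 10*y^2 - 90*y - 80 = -12*y^2 - 36*y + 648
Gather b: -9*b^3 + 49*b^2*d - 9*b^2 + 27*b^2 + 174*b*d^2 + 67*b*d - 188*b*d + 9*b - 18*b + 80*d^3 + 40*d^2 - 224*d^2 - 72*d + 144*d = -9*b^3 + b^2*(49*d + 18) + b*(174*d^2 - 121*d - 9) + 80*d^3 - 184*d^2 + 72*d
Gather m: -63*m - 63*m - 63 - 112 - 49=-126*m - 224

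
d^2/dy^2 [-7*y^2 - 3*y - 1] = -14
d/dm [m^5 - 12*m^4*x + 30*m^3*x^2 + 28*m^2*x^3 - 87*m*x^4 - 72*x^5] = 5*m^4 - 48*m^3*x + 90*m^2*x^2 + 56*m*x^3 - 87*x^4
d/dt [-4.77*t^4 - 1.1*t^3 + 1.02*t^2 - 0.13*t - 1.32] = -19.08*t^3 - 3.3*t^2 + 2.04*t - 0.13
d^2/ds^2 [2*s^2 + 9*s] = 4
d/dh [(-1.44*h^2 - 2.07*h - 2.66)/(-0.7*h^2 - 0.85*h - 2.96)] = (-0.225*h^2 + 4.8008*h + 3.8662)/(0.49*h^4 + 1.19*h^3 + 4.8665*h^2 + 5.032*h + 8.7616)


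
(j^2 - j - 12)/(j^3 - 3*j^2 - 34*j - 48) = (j - 4)/(j^2 - 6*j - 16)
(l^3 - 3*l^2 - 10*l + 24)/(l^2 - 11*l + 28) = (l^2 + l - 6)/(l - 7)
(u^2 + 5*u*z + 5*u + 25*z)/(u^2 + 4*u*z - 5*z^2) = (-u - 5)/(-u + z)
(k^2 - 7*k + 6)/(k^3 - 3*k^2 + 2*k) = (k - 6)/(k*(k - 2))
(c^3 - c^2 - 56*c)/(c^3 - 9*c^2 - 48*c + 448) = c/(c - 8)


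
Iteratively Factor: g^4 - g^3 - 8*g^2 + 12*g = (g - 2)*(g^3 + g^2 - 6*g) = g*(g - 2)*(g^2 + g - 6) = g*(g - 2)*(g + 3)*(g - 2)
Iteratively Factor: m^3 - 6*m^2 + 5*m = (m - 5)*(m^2 - m) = m*(m - 5)*(m - 1)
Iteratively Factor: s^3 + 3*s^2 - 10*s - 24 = (s + 4)*(s^2 - s - 6) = (s - 3)*(s + 4)*(s + 2)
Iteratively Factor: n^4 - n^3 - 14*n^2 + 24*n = (n)*(n^3 - n^2 - 14*n + 24) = n*(n - 2)*(n^2 + n - 12) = n*(n - 2)*(n + 4)*(n - 3)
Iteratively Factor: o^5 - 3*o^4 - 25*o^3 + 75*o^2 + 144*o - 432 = (o - 4)*(o^4 + o^3 - 21*o^2 - 9*o + 108) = (o - 4)*(o + 3)*(o^3 - 2*o^2 - 15*o + 36) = (o - 4)*(o + 3)*(o + 4)*(o^2 - 6*o + 9) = (o - 4)*(o - 3)*(o + 3)*(o + 4)*(o - 3)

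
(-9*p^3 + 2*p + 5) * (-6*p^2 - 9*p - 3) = 54*p^5 + 81*p^4 + 15*p^3 - 48*p^2 - 51*p - 15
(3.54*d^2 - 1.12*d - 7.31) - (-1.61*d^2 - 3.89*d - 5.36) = 5.15*d^2 + 2.77*d - 1.95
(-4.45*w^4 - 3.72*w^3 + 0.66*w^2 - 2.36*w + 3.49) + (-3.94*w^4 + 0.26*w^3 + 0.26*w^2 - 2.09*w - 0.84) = -8.39*w^4 - 3.46*w^3 + 0.92*w^2 - 4.45*w + 2.65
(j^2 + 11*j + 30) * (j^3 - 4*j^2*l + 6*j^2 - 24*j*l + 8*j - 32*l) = j^5 - 4*j^4*l + 17*j^4 - 68*j^3*l + 104*j^3 - 416*j^2*l + 268*j^2 - 1072*j*l + 240*j - 960*l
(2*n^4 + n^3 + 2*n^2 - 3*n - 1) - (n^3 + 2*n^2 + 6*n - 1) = 2*n^4 - 9*n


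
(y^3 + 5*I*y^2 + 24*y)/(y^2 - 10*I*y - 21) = y*(y + 8*I)/(y - 7*I)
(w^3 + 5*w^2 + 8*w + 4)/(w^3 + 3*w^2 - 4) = (w + 1)/(w - 1)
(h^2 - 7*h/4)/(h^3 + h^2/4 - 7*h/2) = 1/(h + 2)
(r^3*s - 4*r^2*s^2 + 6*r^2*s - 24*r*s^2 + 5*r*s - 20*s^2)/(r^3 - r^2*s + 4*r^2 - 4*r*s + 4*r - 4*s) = s*(r^3 - 4*r^2*s + 6*r^2 - 24*r*s + 5*r - 20*s)/(r^3 - r^2*s + 4*r^2 - 4*r*s + 4*r - 4*s)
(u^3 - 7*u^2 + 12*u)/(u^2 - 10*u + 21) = u*(u - 4)/(u - 7)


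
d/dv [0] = 0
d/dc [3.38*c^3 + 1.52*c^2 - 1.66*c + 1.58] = 10.14*c^2 + 3.04*c - 1.66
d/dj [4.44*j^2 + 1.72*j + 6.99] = 8.88*j + 1.72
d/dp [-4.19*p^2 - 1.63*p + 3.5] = -8.38*p - 1.63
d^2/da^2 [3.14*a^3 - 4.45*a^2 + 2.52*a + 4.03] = 18.84*a - 8.9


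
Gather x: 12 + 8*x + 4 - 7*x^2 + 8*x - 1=-7*x^2 + 16*x + 15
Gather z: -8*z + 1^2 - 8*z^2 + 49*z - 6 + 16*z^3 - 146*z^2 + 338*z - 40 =16*z^3 - 154*z^2 + 379*z - 45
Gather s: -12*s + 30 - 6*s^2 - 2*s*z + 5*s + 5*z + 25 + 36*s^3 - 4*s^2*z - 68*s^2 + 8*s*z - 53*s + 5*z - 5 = 36*s^3 + s^2*(-4*z - 74) + s*(6*z - 60) + 10*z + 50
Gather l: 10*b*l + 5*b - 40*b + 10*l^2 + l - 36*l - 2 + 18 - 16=-35*b + 10*l^2 + l*(10*b - 35)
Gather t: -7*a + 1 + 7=8 - 7*a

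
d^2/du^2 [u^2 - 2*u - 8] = 2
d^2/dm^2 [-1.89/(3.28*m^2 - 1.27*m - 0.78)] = (-40.666752*m^2 + 15.745968*m + 1.89*(6.56*m - 1.27)*(13.12*m - 2.54) + 9.670752)/(-3.28*m^2 + 1.27*m + 0.78)^3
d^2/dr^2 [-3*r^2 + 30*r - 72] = -6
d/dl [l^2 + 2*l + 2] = 2*l + 2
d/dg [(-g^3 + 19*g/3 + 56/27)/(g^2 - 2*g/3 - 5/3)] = (-81*g^4 + 108*g^3 - 108*g^2 - 336*g - 743)/(9*(9*g^4 - 12*g^3 - 26*g^2 + 20*g + 25))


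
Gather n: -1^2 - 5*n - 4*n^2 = -4*n^2 - 5*n - 1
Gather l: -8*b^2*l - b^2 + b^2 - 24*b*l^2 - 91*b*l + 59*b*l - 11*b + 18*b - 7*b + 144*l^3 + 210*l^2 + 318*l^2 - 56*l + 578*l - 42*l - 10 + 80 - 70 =144*l^3 + l^2*(528 - 24*b) + l*(-8*b^2 - 32*b + 480)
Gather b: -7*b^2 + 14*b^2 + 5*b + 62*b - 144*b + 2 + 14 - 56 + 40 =7*b^2 - 77*b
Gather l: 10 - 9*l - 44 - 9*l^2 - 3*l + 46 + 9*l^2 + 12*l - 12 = 0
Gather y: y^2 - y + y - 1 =y^2 - 1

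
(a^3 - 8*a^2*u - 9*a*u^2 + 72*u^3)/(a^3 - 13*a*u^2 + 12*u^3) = (-a^2 + 5*a*u + 24*u^2)/(-a^2 - 3*a*u + 4*u^2)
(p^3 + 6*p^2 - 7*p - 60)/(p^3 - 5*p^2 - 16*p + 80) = (p^2 + 2*p - 15)/(p^2 - 9*p + 20)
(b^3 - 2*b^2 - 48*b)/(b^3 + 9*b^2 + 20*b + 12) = b*(b - 8)/(b^2 + 3*b + 2)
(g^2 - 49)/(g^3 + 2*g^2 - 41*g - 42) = (g - 7)/(g^2 - 5*g - 6)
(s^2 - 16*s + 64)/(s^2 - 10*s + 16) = (s - 8)/(s - 2)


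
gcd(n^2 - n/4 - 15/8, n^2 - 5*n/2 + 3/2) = n - 3/2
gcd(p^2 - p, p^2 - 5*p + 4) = p - 1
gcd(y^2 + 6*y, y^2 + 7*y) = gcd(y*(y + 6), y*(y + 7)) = y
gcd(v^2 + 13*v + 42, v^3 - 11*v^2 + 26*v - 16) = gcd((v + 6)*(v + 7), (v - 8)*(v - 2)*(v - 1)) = 1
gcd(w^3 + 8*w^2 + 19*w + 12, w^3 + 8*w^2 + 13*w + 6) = w + 1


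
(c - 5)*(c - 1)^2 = c^3 - 7*c^2 + 11*c - 5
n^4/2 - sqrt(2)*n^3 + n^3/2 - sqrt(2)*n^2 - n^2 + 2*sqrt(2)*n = n*(n/2 + 1)*(n - 1)*(n - 2*sqrt(2))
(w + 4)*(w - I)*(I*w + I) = I*w^3 + w^2 + 5*I*w^2 + 5*w + 4*I*w + 4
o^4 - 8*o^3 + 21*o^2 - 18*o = o*(o - 3)^2*(o - 2)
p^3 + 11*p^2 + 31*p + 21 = (p + 1)*(p + 3)*(p + 7)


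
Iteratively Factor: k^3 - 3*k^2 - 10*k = (k - 5)*(k^2 + 2*k) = (k - 5)*(k + 2)*(k)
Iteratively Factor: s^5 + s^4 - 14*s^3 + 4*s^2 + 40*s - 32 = (s - 2)*(s^4 + 3*s^3 - 8*s^2 - 12*s + 16) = (s - 2)*(s + 2)*(s^3 + s^2 - 10*s + 8) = (s - 2)*(s - 1)*(s + 2)*(s^2 + 2*s - 8) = (s - 2)^2*(s - 1)*(s + 2)*(s + 4)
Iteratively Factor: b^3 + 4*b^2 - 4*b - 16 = (b - 2)*(b^2 + 6*b + 8) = (b - 2)*(b + 2)*(b + 4)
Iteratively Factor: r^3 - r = (r - 1)*(r^2 + r) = r*(r - 1)*(r + 1)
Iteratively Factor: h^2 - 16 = (h + 4)*(h - 4)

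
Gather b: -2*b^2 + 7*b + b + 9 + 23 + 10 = -2*b^2 + 8*b + 42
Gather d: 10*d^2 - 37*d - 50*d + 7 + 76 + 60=10*d^2 - 87*d + 143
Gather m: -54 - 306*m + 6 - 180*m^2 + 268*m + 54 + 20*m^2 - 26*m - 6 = -160*m^2 - 64*m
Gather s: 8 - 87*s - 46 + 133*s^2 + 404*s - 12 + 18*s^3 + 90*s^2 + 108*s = 18*s^3 + 223*s^2 + 425*s - 50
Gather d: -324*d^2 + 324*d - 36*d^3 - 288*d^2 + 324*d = -36*d^3 - 612*d^2 + 648*d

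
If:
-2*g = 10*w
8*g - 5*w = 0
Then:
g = 0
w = 0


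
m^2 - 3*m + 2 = (m - 2)*(m - 1)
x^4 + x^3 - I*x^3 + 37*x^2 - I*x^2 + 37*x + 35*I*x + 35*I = (x + 1)*(x - 7*I)*(x + I)*(x + 5*I)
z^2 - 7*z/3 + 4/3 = (z - 4/3)*(z - 1)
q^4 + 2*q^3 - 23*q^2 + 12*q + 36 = (q - 3)*(q - 2)*(q + 1)*(q + 6)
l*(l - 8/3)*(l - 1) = l^3 - 11*l^2/3 + 8*l/3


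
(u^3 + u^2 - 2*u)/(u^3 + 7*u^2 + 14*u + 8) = u*(u - 1)/(u^2 + 5*u + 4)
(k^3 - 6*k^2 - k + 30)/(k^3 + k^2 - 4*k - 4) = (k^2 - 8*k + 15)/(k^2 - k - 2)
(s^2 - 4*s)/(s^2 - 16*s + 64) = s*(s - 4)/(s^2 - 16*s + 64)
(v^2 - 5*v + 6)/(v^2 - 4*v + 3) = (v - 2)/(v - 1)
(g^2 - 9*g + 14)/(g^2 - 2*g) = (g - 7)/g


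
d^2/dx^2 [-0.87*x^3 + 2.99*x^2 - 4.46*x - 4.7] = 5.98 - 5.22*x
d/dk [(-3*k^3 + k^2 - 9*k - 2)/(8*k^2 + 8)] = 3*(-k^4 + 2*k - 3)/(8*(k^4 + 2*k^2 + 1))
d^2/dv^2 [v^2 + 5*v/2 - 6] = 2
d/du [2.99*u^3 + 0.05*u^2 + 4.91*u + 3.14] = 8.97*u^2 + 0.1*u + 4.91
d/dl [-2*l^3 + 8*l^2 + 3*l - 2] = -6*l^2 + 16*l + 3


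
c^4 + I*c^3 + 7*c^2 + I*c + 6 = (c - 2*I)*(c - I)*(c + I)*(c + 3*I)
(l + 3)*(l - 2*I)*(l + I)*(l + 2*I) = l^4 + 3*l^3 + I*l^3 + 4*l^2 + 3*I*l^2 + 12*l + 4*I*l + 12*I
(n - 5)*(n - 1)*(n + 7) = n^3 + n^2 - 37*n + 35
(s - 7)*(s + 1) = s^2 - 6*s - 7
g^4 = g^4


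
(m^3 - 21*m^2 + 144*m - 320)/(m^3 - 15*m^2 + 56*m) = (m^2 - 13*m + 40)/(m*(m - 7))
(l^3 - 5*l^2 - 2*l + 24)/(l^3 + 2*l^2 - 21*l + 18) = (l^2 - 2*l - 8)/(l^2 + 5*l - 6)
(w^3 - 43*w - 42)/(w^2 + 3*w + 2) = (w^2 - w - 42)/(w + 2)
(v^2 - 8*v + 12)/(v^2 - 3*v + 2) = (v - 6)/(v - 1)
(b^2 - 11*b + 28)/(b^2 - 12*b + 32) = (b - 7)/(b - 8)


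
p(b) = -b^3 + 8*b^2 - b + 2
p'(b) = -3*b^2 + 16*b - 1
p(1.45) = 14.32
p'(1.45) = 15.89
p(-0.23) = 2.67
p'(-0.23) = -4.84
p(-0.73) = 7.38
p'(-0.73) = -14.28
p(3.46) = 52.89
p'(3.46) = 18.45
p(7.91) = -0.28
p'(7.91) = -62.14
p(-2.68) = 81.39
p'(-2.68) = -65.43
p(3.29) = 49.69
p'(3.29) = 19.17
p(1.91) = 22.31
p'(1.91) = 18.62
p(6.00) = 68.00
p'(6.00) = -13.00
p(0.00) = 2.00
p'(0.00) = -1.00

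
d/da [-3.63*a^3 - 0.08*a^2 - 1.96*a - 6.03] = -10.89*a^2 - 0.16*a - 1.96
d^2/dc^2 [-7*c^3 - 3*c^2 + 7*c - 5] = -42*c - 6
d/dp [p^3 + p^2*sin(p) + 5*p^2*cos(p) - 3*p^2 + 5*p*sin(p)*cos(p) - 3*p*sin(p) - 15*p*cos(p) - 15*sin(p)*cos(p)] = -5*p^2*sin(p) + p^2*cos(p) + 3*p^2 + 17*p*sin(p) + 7*p*cos(p) + 5*p*cos(2*p) - 6*p - 3*sin(p) + 5*sin(2*p)/2 - 15*cos(p) - 15*cos(2*p)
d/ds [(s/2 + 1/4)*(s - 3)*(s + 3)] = 3*s^2/2 + s/2 - 9/2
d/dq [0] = 0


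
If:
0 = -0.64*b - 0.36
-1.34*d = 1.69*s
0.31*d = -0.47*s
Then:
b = -0.56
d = 0.00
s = 0.00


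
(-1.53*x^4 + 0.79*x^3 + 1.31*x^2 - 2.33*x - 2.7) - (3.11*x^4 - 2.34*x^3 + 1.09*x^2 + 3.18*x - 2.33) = -4.64*x^4 + 3.13*x^3 + 0.22*x^2 - 5.51*x - 0.37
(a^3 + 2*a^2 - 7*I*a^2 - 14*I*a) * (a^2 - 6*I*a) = a^5 + 2*a^4 - 13*I*a^4 - 42*a^3 - 26*I*a^3 - 84*a^2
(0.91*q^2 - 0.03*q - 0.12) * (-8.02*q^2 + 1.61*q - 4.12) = -7.2982*q^4 + 1.7057*q^3 - 2.8351*q^2 - 0.0696*q + 0.4944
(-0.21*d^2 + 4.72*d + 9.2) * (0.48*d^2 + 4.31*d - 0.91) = -0.1008*d^4 + 1.3605*d^3 + 24.9503*d^2 + 35.3568*d - 8.372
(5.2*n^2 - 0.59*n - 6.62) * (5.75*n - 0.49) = 29.9*n^3 - 5.9405*n^2 - 37.7759*n + 3.2438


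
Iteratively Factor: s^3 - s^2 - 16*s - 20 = (s + 2)*(s^2 - 3*s - 10) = (s - 5)*(s + 2)*(s + 2)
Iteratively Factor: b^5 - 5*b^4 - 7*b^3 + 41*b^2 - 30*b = (b - 2)*(b^4 - 3*b^3 - 13*b^2 + 15*b) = (b - 5)*(b - 2)*(b^3 + 2*b^2 - 3*b) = b*(b - 5)*(b - 2)*(b^2 + 2*b - 3) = b*(b - 5)*(b - 2)*(b - 1)*(b + 3)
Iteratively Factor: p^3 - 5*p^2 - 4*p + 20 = (p - 2)*(p^2 - 3*p - 10) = (p - 5)*(p - 2)*(p + 2)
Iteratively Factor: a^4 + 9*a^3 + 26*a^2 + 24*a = (a + 2)*(a^3 + 7*a^2 + 12*a) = (a + 2)*(a + 3)*(a^2 + 4*a) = a*(a + 2)*(a + 3)*(a + 4)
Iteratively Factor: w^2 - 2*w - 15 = (w + 3)*(w - 5)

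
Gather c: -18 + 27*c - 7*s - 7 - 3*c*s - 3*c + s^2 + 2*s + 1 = c*(24 - 3*s) + s^2 - 5*s - 24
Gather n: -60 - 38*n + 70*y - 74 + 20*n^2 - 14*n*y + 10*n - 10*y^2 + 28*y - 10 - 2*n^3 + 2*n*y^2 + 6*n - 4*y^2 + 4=-2*n^3 + 20*n^2 + n*(2*y^2 - 14*y - 22) - 14*y^2 + 98*y - 140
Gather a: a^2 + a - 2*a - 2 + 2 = a^2 - a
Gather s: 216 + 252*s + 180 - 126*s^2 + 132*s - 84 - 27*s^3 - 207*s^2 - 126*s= -27*s^3 - 333*s^2 + 258*s + 312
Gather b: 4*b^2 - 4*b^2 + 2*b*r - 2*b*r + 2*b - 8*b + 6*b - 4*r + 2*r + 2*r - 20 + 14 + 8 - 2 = 0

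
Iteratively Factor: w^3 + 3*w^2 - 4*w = (w)*(w^2 + 3*w - 4) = w*(w + 4)*(w - 1)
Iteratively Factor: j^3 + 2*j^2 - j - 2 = (j + 2)*(j^2 - 1) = (j + 1)*(j + 2)*(j - 1)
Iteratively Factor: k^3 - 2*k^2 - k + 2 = (k + 1)*(k^2 - 3*k + 2) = (k - 1)*(k + 1)*(k - 2)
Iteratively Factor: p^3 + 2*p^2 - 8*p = (p)*(p^2 + 2*p - 8) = p*(p - 2)*(p + 4)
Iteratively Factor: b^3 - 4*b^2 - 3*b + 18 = (b - 3)*(b^2 - b - 6) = (b - 3)^2*(b + 2)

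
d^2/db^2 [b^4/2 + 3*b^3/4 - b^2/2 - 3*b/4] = 6*b^2 + 9*b/2 - 1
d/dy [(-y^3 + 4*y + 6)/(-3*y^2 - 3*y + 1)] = (3*y^4 + 6*y^3 + 9*y^2 + 36*y + 22)/(9*y^4 + 18*y^3 + 3*y^2 - 6*y + 1)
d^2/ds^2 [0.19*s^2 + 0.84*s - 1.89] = 0.380000000000000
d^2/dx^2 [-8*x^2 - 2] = -16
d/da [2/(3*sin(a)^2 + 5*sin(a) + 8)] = -2*(6*sin(a) + 5)*cos(a)/(3*sin(a)^2 + 5*sin(a) + 8)^2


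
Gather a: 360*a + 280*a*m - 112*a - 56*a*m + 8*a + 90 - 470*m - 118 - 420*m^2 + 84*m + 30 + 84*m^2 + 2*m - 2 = a*(224*m + 256) - 336*m^2 - 384*m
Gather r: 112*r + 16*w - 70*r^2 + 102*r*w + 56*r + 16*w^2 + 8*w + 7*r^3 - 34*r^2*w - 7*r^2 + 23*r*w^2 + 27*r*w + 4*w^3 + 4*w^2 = 7*r^3 + r^2*(-34*w - 77) + r*(23*w^2 + 129*w + 168) + 4*w^3 + 20*w^2 + 24*w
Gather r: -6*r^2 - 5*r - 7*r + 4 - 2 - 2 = -6*r^2 - 12*r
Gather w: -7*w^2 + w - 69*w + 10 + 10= -7*w^2 - 68*w + 20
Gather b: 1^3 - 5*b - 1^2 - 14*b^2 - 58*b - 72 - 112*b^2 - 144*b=-126*b^2 - 207*b - 72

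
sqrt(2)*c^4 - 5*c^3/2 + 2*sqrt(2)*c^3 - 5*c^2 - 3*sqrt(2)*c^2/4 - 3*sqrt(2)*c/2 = c*(c + 2)*(c - 3*sqrt(2)/2)*(sqrt(2)*c + 1/2)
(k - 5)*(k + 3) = k^2 - 2*k - 15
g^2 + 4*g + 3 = (g + 1)*(g + 3)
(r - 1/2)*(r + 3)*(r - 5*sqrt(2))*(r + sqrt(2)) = r^4 - 4*sqrt(2)*r^3 + 5*r^3/2 - 10*sqrt(2)*r^2 - 23*r^2/2 - 25*r + 6*sqrt(2)*r + 15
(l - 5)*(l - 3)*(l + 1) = l^3 - 7*l^2 + 7*l + 15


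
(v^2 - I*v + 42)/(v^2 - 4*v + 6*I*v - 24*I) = (v - 7*I)/(v - 4)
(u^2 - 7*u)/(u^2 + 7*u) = (u - 7)/(u + 7)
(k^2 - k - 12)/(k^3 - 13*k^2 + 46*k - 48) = (k^2 - k - 12)/(k^3 - 13*k^2 + 46*k - 48)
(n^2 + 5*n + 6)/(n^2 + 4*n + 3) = (n + 2)/(n + 1)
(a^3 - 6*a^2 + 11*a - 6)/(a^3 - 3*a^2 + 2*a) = (a - 3)/a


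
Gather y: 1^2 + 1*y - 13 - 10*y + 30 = 18 - 9*y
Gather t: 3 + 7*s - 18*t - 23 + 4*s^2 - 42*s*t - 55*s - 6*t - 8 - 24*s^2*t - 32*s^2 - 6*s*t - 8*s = -28*s^2 - 56*s + t*(-24*s^2 - 48*s - 24) - 28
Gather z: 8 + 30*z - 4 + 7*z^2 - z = 7*z^2 + 29*z + 4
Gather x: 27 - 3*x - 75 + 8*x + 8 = 5*x - 40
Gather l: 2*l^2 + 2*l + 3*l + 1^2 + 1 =2*l^2 + 5*l + 2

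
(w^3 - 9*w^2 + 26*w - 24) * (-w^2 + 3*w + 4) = -w^5 + 12*w^4 - 49*w^3 + 66*w^2 + 32*w - 96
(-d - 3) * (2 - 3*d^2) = 3*d^3 + 9*d^2 - 2*d - 6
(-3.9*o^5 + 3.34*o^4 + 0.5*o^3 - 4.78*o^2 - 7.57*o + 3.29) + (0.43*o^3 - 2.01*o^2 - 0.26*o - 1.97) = -3.9*o^5 + 3.34*o^4 + 0.93*o^3 - 6.79*o^2 - 7.83*o + 1.32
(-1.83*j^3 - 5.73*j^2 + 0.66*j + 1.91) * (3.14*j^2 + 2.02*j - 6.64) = -5.7462*j^5 - 21.6888*j^4 + 2.649*j^3 + 45.3778*j^2 - 0.5242*j - 12.6824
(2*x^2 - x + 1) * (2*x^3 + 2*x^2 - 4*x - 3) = 4*x^5 + 2*x^4 - 8*x^3 - x - 3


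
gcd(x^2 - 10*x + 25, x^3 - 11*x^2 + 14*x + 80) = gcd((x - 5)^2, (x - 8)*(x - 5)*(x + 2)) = x - 5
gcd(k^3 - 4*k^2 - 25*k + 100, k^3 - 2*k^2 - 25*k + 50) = k^2 - 25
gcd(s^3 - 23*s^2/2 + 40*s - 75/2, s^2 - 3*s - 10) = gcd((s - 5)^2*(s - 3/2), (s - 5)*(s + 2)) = s - 5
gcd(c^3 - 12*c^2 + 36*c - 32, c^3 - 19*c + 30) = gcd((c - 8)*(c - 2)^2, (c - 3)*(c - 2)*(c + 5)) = c - 2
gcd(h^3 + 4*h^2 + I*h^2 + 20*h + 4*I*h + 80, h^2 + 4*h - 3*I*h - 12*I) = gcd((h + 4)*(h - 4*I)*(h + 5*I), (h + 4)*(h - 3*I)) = h + 4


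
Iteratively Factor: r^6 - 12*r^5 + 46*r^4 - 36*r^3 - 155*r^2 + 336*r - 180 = (r - 2)*(r^5 - 10*r^4 + 26*r^3 + 16*r^2 - 123*r + 90) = (r - 3)*(r - 2)*(r^4 - 7*r^3 + 5*r^2 + 31*r - 30) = (r - 3)*(r - 2)*(r - 1)*(r^3 - 6*r^2 - r + 30) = (r - 5)*(r - 3)*(r - 2)*(r - 1)*(r^2 - r - 6) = (r - 5)*(r - 3)^2*(r - 2)*(r - 1)*(r + 2)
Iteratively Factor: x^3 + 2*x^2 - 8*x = (x)*(x^2 + 2*x - 8) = x*(x - 2)*(x + 4)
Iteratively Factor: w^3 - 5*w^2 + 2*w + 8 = (w - 4)*(w^2 - w - 2) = (w - 4)*(w + 1)*(w - 2)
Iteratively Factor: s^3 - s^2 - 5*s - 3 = (s + 1)*(s^2 - 2*s - 3) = (s + 1)^2*(s - 3)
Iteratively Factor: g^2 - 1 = (g + 1)*(g - 1)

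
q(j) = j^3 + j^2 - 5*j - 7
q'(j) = 3*j^2 + 2*j - 5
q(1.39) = -9.33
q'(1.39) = 3.58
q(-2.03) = -1.09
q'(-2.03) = 3.30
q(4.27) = 67.74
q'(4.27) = 58.24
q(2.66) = 5.60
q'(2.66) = 21.55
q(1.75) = -7.33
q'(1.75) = 7.69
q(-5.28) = -99.92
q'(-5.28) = 68.08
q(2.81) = 9.03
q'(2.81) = 24.31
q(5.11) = 126.99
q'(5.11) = 83.56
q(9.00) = 758.00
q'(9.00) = 256.00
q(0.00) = -7.00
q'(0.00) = -5.00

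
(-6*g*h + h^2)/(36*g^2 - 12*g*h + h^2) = -h/(6*g - h)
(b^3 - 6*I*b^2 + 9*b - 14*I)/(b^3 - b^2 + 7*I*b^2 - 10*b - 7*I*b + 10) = (b^2 - 8*I*b - 7)/(b^2 + b*(-1 + 5*I) - 5*I)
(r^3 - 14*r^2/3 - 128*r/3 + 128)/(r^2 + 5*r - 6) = (3*r^2 - 32*r + 64)/(3*(r - 1))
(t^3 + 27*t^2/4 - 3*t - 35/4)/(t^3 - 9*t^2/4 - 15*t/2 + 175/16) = 4*(t^2 + 8*t + 7)/(4*t^2 - 4*t - 35)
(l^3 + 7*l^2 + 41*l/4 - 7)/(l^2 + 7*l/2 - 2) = l + 7/2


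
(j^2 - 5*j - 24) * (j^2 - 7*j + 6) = j^4 - 12*j^3 + 17*j^2 + 138*j - 144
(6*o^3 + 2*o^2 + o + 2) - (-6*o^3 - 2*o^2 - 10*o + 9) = 12*o^3 + 4*o^2 + 11*o - 7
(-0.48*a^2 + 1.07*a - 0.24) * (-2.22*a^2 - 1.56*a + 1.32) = 1.0656*a^4 - 1.6266*a^3 - 1.77*a^2 + 1.7868*a - 0.3168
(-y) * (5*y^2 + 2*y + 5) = -5*y^3 - 2*y^2 - 5*y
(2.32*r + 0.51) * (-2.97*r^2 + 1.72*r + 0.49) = -6.8904*r^3 + 2.4757*r^2 + 2.014*r + 0.2499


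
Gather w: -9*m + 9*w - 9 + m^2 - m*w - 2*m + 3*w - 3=m^2 - 11*m + w*(12 - m) - 12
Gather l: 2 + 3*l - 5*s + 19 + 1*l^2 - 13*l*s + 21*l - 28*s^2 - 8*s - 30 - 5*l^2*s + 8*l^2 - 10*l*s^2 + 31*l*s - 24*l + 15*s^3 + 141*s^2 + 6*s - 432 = l^2*(9 - 5*s) + l*(-10*s^2 + 18*s) + 15*s^3 + 113*s^2 - 7*s - 441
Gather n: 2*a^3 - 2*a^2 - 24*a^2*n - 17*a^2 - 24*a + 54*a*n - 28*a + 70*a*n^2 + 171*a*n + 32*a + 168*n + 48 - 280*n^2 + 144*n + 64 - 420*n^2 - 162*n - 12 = 2*a^3 - 19*a^2 - 20*a + n^2*(70*a - 700) + n*(-24*a^2 + 225*a + 150) + 100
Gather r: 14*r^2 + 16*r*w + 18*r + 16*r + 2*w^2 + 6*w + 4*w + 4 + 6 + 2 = 14*r^2 + r*(16*w + 34) + 2*w^2 + 10*w + 12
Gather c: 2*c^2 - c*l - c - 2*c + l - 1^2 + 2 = 2*c^2 + c*(-l - 3) + l + 1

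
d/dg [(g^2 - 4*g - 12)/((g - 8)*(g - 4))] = 8*(-g^2 + 11*g - 34)/(g^4 - 24*g^3 + 208*g^2 - 768*g + 1024)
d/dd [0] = 0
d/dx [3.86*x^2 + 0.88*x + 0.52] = 7.72*x + 0.88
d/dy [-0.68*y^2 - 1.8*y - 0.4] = -1.36*y - 1.8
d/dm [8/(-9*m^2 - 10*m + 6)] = 16*(9*m + 5)/(9*m^2 + 10*m - 6)^2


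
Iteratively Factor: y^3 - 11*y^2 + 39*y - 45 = (y - 3)*(y^2 - 8*y + 15) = (y - 3)^2*(y - 5)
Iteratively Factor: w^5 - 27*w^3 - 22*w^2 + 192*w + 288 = (w + 3)*(w^4 - 3*w^3 - 18*w^2 + 32*w + 96) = (w - 4)*(w + 3)*(w^3 + w^2 - 14*w - 24) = (w - 4)^2*(w + 3)*(w^2 + 5*w + 6) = (w - 4)^2*(w + 2)*(w + 3)*(w + 3)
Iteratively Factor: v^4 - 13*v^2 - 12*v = (v - 4)*(v^3 + 4*v^2 + 3*v) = (v - 4)*(v + 1)*(v^2 + 3*v) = (v - 4)*(v + 1)*(v + 3)*(v)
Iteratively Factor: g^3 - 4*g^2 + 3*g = (g)*(g^2 - 4*g + 3) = g*(g - 3)*(g - 1)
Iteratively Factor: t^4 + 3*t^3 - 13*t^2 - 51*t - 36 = (t + 3)*(t^3 - 13*t - 12) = (t + 3)^2*(t^2 - 3*t - 4) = (t + 1)*(t + 3)^2*(t - 4)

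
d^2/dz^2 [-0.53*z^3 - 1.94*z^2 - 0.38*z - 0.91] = -3.18*z - 3.88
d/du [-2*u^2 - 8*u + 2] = -4*u - 8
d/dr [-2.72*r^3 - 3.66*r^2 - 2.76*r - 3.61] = -8.16*r^2 - 7.32*r - 2.76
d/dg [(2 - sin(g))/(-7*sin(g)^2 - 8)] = (-7*sin(g)^2 + 28*sin(g) + 8)*cos(g)/(7*sin(g)^2 + 8)^2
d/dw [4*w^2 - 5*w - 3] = 8*w - 5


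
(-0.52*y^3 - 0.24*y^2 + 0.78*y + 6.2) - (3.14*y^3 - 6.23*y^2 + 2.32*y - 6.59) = -3.66*y^3 + 5.99*y^2 - 1.54*y + 12.79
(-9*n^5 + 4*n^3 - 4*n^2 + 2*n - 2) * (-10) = 90*n^5 - 40*n^3 + 40*n^2 - 20*n + 20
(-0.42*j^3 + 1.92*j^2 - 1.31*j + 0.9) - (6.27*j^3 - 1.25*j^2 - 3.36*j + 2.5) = -6.69*j^3 + 3.17*j^2 + 2.05*j - 1.6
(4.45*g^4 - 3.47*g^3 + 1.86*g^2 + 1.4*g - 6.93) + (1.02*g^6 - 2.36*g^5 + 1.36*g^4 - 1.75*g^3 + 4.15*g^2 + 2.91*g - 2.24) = 1.02*g^6 - 2.36*g^5 + 5.81*g^4 - 5.22*g^3 + 6.01*g^2 + 4.31*g - 9.17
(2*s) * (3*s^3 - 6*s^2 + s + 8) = 6*s^4 - 12*s^3 + 2*s^2 + 16*s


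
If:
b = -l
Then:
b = -l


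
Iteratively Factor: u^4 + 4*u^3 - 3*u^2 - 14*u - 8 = (u + 4)*(u^3 - 3*u - 2) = (u - 2)*(u + 4)*(u^2 + 2*u + 1) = (u - 2)*(u + 1)*(u + 4)*(u + 1)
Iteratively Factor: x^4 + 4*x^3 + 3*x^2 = (x + 3)*(x^3 + x^2) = x*(x + 3)*(x^2 + x) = x*(x + 1)*(x + 3)*(x)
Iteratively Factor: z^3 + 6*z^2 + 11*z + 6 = (z + 2)*(z^2 + 4*z + 3) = (z + 1)*(z + 2)*(z + 3)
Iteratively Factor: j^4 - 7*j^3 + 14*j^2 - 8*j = (j - 1)*(j^3 - 6*j^2 + 8*j) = j*(j - 1)*(j^2 - 6*j + 8) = j*(j - 2)*(j - 1)*(j - 4)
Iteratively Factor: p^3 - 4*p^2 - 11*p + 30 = (p - 2)*(p^2 - 2*p - 15) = (p - 2)*(p + 3)*(p - 5)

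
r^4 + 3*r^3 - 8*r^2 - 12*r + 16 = (r - 2)*(r - 1)*(r + 2)*(r + 4)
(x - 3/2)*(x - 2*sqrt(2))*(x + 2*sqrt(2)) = x^3 - 3*x^2/2 - 8*x + 12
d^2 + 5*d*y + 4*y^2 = (d + y)*(d + 4*y)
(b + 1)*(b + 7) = b^2 + 8*b + 7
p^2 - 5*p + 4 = (p - 4)*(p - 1)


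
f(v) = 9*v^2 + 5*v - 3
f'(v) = 18*v + 5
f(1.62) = 28.72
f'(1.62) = 34.16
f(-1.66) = 13.50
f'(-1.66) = -24.88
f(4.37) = 190.72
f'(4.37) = 83.66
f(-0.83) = -0.95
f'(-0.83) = -9.94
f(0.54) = 2.32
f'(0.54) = 14.72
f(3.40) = 118.04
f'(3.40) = 66.20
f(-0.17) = -3.59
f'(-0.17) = 1.94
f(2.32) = 57.04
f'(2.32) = 46.76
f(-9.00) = 681.00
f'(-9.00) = -157.00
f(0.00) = -3.00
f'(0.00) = 5.00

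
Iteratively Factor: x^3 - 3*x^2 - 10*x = (x)*(x^2 - 3*x - 10) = x*(x + 2)*(x - 5)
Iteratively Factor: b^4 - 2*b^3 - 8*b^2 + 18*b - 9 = (b - 1)*(b^3 - b^2 - 9*b + 9) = (b - 3)*(b - 1)*(b^2 + 2*b - 3) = (b - 3)*(b - 1)*(b + 3)*(b - 1)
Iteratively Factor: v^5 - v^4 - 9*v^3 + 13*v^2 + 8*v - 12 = (v - 2)*(v^4 + v^3 - 7*v^2 - v + 6) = (v - 2)*(v - 1)*(v^3 + 2*v^2 - 5*v - 6) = (v - 2)^2*(v - 1)*(v^2 + 4*v + 3) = (v - 2)^2*(v - 1)*(v + 3)*(v + 1)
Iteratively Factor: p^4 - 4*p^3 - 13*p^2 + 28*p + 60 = (p + 2)*(p^3 - 6*p^2 - p + 30) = (p - 3)*(p + 2)*(p^2 - 3*p - 10) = (p - 5)*(p - 3)*(p + 2)*(p + 2)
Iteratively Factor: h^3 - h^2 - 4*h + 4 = (h + 2)*(h^2 - 3*h + 2) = (h - 2)*(h + 2)*(h - 1)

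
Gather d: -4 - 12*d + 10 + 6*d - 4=2 - 6*d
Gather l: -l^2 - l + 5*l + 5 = -l^2 + 4*l + 5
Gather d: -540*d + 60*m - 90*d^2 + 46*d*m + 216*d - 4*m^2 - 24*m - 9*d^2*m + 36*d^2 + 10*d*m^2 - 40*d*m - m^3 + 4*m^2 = d^2*(-9*m - 54) + d*(10*m^2 + 6*m - 324) - m^3 + 36*m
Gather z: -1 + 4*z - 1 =4*z - 2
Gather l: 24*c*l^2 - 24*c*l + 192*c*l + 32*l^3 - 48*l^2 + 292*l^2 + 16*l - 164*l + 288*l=32*l^3 + l^2*(24*c + 244) + l*(168*c + 140)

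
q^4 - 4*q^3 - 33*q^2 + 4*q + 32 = (q - 8)*(q - 1)*(q + 1)*(q + 4)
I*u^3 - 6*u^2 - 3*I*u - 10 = (u + 2*I)*(u + 5*I)*(I*u + 1)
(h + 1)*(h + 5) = h^2 + 6*h + 5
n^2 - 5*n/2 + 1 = (n - 2)*(n - 1/2)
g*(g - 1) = g^2 - g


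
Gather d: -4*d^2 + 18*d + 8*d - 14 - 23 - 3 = -4*d^2 + 26*d - 40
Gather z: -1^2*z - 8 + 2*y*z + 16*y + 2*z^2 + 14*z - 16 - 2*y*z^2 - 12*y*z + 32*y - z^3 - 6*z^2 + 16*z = 48*y - z^3 + z^2*(-2*y - 4) + z*(29 - 10*y) - 24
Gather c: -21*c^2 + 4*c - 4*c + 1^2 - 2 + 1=-21*c^2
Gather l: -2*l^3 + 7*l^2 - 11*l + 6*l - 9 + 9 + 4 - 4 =-2*l^3 + 7*l^2 - 5*l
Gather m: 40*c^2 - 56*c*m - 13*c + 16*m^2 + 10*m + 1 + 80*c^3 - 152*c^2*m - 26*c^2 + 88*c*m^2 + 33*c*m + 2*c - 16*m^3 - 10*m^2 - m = 80*c^3 + 14*c^2 - 11*c - 16*m^3 + m^2*(88*c + 6) + m*(-152*c^2 - 23*c + 9) + 1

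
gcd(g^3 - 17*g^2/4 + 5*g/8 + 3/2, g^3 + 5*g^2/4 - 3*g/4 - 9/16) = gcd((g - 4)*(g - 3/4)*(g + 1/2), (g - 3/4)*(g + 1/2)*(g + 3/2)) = g^2 - g/4 - 3/8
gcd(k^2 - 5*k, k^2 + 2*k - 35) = k - 5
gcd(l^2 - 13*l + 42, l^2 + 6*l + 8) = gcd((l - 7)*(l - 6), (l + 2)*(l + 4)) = 1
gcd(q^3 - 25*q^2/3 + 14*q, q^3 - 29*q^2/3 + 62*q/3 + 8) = q - 6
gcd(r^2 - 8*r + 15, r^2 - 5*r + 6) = r - 3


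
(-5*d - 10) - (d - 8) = -6*d - 2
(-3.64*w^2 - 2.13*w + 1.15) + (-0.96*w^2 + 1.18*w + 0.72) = -4.6*w^2 - 0.95*w + 1.87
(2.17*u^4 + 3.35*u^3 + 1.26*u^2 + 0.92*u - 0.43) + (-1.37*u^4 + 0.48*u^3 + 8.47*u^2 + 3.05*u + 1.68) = 0.8*u^4 + 3.83*u^3 + 9.73*u^2 + 3.97*u + 1.25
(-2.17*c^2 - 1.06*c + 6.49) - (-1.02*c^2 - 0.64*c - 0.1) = -1.15*c^2 - 0.42*c + 6.59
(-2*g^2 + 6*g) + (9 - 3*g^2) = -5*g^2 + 6*g + 9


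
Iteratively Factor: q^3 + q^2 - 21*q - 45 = (q - 5)*(q^2 + 6*q + 9) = (q - 5)*(q + 3)*(q + 3)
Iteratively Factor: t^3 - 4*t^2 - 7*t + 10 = (t + 2)*(t^2 - 6*t + 5) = (t - 1)*(t + 2)*(t - 5)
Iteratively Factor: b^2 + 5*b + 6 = (b + 3)*(b + 2)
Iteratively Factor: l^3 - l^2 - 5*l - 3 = (l + 1)*(l^2 - 2*l - 3) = (l - 3)*(l + 1)*(l + 1)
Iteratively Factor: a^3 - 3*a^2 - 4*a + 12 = (a - 3)*(a^2 - 4) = (a - 3)*(a + 2)*(a - 2)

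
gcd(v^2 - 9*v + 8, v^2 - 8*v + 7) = v - 1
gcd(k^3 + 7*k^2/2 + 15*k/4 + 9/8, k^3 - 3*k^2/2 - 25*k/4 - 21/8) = k^2 + 2*k + 3/4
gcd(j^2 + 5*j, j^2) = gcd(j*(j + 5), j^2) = j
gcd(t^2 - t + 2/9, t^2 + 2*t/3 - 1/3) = t - 1/3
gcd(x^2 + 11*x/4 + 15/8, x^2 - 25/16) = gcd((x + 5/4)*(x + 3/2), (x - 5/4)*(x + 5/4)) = x + 5/4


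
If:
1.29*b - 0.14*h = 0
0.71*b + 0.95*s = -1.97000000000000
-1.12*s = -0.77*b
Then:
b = -1.45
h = -13.32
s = -0.99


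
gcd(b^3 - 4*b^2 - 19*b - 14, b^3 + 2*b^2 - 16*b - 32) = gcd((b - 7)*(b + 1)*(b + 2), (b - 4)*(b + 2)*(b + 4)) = b + 2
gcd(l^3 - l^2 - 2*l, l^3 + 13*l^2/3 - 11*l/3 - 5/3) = 1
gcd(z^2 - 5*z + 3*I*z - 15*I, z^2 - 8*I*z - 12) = 1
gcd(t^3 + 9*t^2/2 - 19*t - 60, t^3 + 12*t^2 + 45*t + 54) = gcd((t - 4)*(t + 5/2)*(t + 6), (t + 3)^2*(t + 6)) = t + 6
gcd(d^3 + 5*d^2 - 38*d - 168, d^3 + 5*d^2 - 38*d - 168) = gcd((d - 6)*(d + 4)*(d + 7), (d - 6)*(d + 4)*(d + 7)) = d^3 + 5*d^2 - 38*d - 168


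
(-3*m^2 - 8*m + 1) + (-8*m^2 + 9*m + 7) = -11*m^2 + m + 8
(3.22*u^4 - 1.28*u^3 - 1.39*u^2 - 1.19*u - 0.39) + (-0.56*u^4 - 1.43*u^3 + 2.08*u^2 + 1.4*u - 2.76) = 2.66*u^4 - 2.71*u^3 + 0.69*u^2 + 0.21*u - 3.15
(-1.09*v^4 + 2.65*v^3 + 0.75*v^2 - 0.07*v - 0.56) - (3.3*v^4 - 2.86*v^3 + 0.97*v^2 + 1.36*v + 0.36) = -4.39*v^4 + 5.51*v^3 - 0.22*v^2 - 1.43*v - 0.92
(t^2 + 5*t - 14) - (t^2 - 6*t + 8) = 11*t - 22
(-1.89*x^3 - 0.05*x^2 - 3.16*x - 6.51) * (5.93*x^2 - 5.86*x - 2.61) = -11.2077*x^5 + 10.7789*x^4 - 13.5129*x^3 - 19.9562*x^2 + 46.3962*x + 16.9911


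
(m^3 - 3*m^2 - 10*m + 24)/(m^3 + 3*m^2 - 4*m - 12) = (m - 4)/(m + 2)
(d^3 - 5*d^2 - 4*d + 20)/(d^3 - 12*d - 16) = (d^2 - 7*d + 10)/(d^2 - 2*d - 8)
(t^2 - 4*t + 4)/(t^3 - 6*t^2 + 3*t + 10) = (t - 2)/(t^2 - 4*t - 5)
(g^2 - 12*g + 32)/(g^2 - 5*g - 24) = (g - 4)/(g + 3)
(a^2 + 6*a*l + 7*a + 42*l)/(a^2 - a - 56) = (a + 6*l)/(a - 8)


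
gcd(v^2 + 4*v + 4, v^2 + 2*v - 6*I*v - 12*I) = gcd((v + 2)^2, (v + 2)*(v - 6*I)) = v + 2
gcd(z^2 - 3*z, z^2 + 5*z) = z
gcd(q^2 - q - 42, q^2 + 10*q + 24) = q + 6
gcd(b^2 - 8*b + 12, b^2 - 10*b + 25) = 1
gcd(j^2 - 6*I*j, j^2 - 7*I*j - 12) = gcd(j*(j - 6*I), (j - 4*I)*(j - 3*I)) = 1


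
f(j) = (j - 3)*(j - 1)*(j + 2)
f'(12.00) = 379.00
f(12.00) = 1386.00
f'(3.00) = 10.00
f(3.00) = 0.00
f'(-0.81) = 0.21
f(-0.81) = 8.21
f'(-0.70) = -0.73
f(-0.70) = 8.18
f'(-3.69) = 50.61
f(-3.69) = -53.03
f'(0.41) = -6.14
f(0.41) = 3.68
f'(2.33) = 1.97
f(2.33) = -3.86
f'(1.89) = -1.84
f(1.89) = -3.84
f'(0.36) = -6.05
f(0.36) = 3.99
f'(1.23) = -5.38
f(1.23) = -1.31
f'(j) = (j - 3)*(j - 1) + (j - 3)*(j + 2) + (j - 1)*(j + 2)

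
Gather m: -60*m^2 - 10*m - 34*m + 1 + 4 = -60*m^2 - 44*m + 5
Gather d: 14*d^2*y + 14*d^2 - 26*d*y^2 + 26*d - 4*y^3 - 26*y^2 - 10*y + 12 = d^2*(14*y + 14) + d*(26 - 26*y^2) - 4*y^3 - 26*y^2 - 10*y + 12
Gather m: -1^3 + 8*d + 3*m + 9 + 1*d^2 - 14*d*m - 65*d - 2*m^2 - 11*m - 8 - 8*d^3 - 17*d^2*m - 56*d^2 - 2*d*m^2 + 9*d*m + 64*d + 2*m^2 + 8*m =-8*d^3 - 55*d^2 - 2*d*m^2 + 7*d + m*(-17*d^2 - 5*d)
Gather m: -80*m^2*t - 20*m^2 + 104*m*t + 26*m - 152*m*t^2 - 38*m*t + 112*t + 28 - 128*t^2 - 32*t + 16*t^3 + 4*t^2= m^2*(-80*t - 20) + m*(-152*t^2 + 66*t + 26) + 16*t^3 - 124*t^2 + 80*t + 28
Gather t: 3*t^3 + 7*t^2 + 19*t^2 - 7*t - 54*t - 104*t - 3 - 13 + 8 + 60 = 3*t^3 + 26*t^2 - 165*t + 52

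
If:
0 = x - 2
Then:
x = 2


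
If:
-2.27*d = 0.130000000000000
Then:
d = -0.06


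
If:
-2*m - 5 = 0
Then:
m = -5/2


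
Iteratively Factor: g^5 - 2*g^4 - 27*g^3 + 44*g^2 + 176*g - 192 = (g - 4)*(g^4 + 2*g^3 - 19*g^2 - 32*g + 48) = (g - 4)^2*(g^3 + 6*g^2 + 5*g - 12) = (g - 4)^2*(g + 3)*(g^2 + 3*g - 4) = (g - 4)^2*(g - 1)*(g + 3)*(g + 4)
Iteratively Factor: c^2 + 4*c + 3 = (c + 1)*(c + 3)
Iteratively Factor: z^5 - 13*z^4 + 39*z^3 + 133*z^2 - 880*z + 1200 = (z + 4)*(z^4 - 17*z^3 + 107*z^2 - 295*z + 300) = (z - 3)*(z + 4)*(z^3 - 14*z^2 + 65*z - 100) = (z - 5)*(z - 3)*(z + 4)*(z^2 - 9*z + 20) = (z - 5)*(z - 4)*(z - 3)*(z + 4)*(z - 5)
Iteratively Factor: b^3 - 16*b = (b + 4)*(b^2 - 4*b) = b*(b + 4)*(b - 4)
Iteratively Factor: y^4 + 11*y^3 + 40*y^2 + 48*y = (y + 4)*(y^3 + 7*y^2 + 12*y) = (y + 4)^2*(y^2 + 3*y) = y*(y + 4)^2*(y + 3)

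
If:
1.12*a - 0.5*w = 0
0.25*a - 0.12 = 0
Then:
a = 0.48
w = 1.08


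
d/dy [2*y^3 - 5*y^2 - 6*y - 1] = 6*y^2 - 10*y - 6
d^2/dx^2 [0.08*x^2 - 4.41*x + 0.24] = 0.160000000000000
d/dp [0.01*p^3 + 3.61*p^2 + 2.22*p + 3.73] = 0.03*p^2 + 7.22*p + 2.22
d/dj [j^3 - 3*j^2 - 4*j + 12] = 3*j^2 - 6*j - 4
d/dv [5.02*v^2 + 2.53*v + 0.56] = 10.04*v + 2.53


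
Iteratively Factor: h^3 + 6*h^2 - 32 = (h + 4)*(h^2 + 2*h - 8) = (h + 4)^2*(h - 2)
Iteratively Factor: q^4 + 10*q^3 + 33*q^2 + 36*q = (q + 4)*(q^3 + 6*q^2 + 9*q) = (q + 3)*(q + 4)*(q^2 + 3*q) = (q + 3)^2*(q + 4)*(q)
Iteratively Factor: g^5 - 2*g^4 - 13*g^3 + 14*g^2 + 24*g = (g + 1)*(g^4 - 3*g^3 - 10*g^2 + 24*g) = (g - 2)*(g + 1)*(g^3 - g^2 - 12*g) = g*(g - 2)*(g + 1)*(g^2 - g - 12) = g*(g - 4)*(g - 2)*(g + 1)*(g + 3)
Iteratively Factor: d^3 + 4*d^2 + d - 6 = (d - 1)*(d^2 + 5*d + 6) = (d - 1)*(d + 2)*(d + 3)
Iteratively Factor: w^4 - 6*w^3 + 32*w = (w)*(w^3 - 6*w^2 + 32) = w*(w - 4)*(w^2 - 2*w - 8) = w*(w - 4)*(w + 2)*(w - 4)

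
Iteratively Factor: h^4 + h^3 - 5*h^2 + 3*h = (h)*(h^3 + h^2 - 5*h + 3) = h*(h - 1)*(h^2 + 2*h - 3) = h*(h - 1)*(h + 3)*(h - 1)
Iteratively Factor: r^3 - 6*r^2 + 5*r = (r - 1)*(r^2 - 5*r) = r*(r - 1)*(r - 5)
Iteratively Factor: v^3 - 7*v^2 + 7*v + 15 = (v - 5)*(v^2 - 2*v - 3) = (v - 5)*(v - 3)*(v + 1)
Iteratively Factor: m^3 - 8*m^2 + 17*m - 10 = (m - 1)*(m^2 - 7*m + 10) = (m - 2)*(m - 1)*(m - 5)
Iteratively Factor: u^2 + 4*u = (u)*(u + 4)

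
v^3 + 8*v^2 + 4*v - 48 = (v - 2)*(v + 4)*(v + 6)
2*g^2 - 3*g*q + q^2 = (-2*g + q)*(-g + q)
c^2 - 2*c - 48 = (c - 8)*(c + 6)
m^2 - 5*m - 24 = (m - 8)*(m + 3)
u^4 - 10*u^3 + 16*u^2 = u^2*(u - 8)*(u - 2)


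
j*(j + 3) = j^2 + 3*j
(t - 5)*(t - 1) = t^2 - 6*t + 5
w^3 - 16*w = w*(w - 4)*(w + 4)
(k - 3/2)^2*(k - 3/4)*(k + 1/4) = k^4 - 7*k^3/2 + 57*k^2/16 - 9*k/16 - 27/64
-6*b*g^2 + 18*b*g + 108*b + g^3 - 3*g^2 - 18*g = (-6*b + g)*(g - 6)*(g + 3)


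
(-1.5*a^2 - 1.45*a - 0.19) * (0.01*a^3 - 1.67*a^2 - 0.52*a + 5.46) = -0.015*a^5 + 2.4905*a^4 + 3.1996*a^3 - 7.1187*a^2 - 7.8182*a - 1.0374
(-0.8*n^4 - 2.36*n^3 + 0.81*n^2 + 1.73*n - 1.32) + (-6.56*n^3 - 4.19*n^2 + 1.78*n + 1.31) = -0.8*n^4 - 8.92*n^3 - 3.38*n^2 + 3.51*n - 0.01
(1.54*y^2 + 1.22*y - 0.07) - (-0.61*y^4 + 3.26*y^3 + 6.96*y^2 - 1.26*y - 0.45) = 0.61*y^4 - 3.26*y^3 - 5.42*y^2 + 2.48*y + 0.38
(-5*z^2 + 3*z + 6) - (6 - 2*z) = -5*z^2 + 5*z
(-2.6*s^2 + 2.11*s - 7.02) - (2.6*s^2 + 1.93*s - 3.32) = -5.2*s^2 + 0.18*s - 3.7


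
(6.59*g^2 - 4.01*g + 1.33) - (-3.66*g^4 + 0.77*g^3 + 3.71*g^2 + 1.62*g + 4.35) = 3.66*g^4 - 0.77*g^3 + 2.88*g^2 - 5.63*g - 3.02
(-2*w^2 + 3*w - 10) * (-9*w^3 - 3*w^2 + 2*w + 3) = 18*w^5 - 21*w^4 + 77*w^3 + 30*w^2 - 11*w - 30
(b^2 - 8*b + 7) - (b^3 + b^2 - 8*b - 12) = 19 - b^3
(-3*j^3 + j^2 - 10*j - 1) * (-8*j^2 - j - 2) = 24*j^5 - 5*j^4 + 85*j^3 + 16*j^2 + 21*j + 2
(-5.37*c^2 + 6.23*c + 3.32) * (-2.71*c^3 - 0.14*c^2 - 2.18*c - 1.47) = 14.5527*c^5 - 16.1315*c^4 + 1.8372*c^3 - 6.1523*c^2 - 16.3957*c - 4.8804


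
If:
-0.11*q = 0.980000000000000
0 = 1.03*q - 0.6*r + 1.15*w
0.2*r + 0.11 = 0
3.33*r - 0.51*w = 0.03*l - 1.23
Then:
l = -150.82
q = -8.91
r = -0.55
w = 7.69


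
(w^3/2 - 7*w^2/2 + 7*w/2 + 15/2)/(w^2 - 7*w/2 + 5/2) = (w^3 - 7*w^2 + 7*w + 15)/(2*w^2 - 7*w + 5)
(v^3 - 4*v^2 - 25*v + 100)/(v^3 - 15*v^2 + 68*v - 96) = (v^2 - 25)/(v^2 - 11*v + 24)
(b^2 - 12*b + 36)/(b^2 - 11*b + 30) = (b - 6)/(b - 5)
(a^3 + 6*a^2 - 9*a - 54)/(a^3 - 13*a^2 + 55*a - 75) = (a^2 + 9*a + 18)/(a^2 - 10*a + 25)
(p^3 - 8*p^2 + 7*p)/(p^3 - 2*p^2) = (p^2 - 8*p + 7)/(p*(p - 2))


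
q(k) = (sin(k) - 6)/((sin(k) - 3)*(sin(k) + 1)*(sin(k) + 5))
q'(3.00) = 0.31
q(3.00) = 0.35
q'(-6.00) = -0.23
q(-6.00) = 0.31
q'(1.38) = -0.01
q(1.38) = 0.21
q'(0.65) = -0.11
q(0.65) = 0.25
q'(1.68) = 0.01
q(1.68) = 0.21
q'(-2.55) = 1.84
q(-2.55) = 0.94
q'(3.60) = 1.24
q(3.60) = 0.74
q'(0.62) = -0.12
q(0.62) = 0.25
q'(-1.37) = -216.15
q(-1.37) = 21.71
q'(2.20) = 0.06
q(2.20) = 0.23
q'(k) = -(sin(k) - 6)*cos(k)/((sin(k) - 3)*(sin(k) + 1)*(sin(k) + 5)^2) - (sin(k) - 6)*cos(k)/((sin(k) - 3)*(sin(k) + 1)^2*(sin(k) + 5)) - (sin(k) - 6)*cos(k)/((sin(k) - 3)^2*(sin(k) + 1)*(sin(k) + 5)) + cos(k)/((sin(k) - 3)*(sin(k) + 1)*(sin(k) + 5))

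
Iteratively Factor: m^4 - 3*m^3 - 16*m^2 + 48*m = (m - 4)*(m^3 + m^2 - 12*m) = (m - 4)*(m + 4)*(m^2 - 3*m) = m*(m - 4)*(m + 4)*(m - 3)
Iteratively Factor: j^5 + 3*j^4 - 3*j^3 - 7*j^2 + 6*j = (j)*(j^4 + 3*j^3 - 3*j^2 - 7*j + 6) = j*(j - 1)*(j^3 + 4*j^2 + j - 6) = j*(j - 1)^2*(j^2 + 5*j + 6) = j*(j - 1)^2*(j + 2)*(j + 3)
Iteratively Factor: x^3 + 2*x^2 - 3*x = (x + 3)*(x^2 - x) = x*(x + 3)*(x - 1)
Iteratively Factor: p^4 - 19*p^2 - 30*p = (p + 3)*(p^3 - 3*p^2 - 10*p) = (p - 5)*(p + 3)*(p^2 + 2*p) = p*(p - 5)*(p + 3)*(p + 2)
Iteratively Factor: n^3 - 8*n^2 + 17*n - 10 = (n - 1)*(n^2 - 7*n + 10) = (n - 2)*(n - 1)*(n - 5)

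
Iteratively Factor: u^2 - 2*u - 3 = (u + 1)*(u - 3)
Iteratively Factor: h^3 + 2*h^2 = (h)*(h^2 + 2*h) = h*(h + 2)*(h)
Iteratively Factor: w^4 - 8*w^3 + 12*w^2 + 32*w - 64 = (w + 2)*(w^3 - 10*w^2 + 32*w - 32) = (w - 4)*(w + 2)*(w^2 - 6*w + 8) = (w - 4)^2*(w + 2)*(w - 2)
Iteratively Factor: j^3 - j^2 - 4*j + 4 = (j + 2)*(j^2 - 3*j + 2) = (j - 1)*(j + 2)*(j - 2)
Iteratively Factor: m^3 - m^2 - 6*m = (m - 3)*(m^2 + 2*m) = (m - 3)*(m + 2)*(m)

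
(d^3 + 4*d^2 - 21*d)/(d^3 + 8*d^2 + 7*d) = (d - 3)/(d + 1)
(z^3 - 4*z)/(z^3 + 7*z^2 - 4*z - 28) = z/(z + 7)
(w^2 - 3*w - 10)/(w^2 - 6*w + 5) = (w + 2)/(w - 1)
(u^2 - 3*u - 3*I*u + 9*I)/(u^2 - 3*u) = (u - 3*I)/u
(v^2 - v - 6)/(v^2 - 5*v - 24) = (-v^2 + v + 6)/(-v^2 + 5*v + 24)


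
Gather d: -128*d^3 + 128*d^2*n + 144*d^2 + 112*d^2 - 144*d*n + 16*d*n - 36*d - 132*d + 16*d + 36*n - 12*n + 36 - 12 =-128*d^3 + d^2*(128*n + 256) + d*(-128*n - 152) + 24*n + 24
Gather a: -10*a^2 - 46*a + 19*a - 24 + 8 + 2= -10*a^2 - 27*a - 14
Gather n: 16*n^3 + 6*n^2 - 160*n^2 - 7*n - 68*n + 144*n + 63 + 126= 16*n^3 - 154*n^2 + 69*n + 189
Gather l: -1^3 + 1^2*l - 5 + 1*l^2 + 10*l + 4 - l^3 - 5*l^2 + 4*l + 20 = -l^3 - 4*l^2 + 15*l + 18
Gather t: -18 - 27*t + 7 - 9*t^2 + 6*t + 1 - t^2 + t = -10*t^2 - 20*t - 10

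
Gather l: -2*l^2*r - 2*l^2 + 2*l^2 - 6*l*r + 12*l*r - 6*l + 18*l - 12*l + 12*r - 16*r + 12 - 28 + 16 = -2*l^2*r + 6*l*r - 4*r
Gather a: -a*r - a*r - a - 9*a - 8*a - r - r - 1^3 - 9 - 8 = a*(-2*r - 18) - 2*r - 18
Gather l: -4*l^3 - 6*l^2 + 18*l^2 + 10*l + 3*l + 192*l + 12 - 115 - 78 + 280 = -4*l^3 + 12*l^2 + 205*l + 99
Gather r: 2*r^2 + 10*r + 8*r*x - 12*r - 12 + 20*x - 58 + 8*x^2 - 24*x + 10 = 2*r^2 + r*(8*x - 2) + 8*x^2 - 4*x - 60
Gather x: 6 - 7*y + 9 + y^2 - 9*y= y^2 - 16*y + 15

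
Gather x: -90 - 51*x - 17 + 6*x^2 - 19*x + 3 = 6*x^2 - 70*x - 104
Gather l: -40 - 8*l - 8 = -8*l - 48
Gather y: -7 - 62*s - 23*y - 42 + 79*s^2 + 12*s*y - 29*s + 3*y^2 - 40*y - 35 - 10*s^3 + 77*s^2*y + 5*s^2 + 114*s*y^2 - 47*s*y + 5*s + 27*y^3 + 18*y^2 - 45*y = -10*s^3 + 84*s^2 - 86*s + 27*y^3 + y^2*(114*s + 21) + y*(77*s^2 - 35*s - 108) - 84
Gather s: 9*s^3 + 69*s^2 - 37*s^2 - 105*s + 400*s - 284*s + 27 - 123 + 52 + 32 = 9*s^3 + 32*s^2 + 11*s - 12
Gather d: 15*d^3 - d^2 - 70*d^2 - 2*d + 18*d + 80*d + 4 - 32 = 15*d^3 - 71*d^2 + 96*d - 28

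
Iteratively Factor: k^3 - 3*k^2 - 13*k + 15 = (k + 3)*(k^2 - 6*k + 5) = (k - 1)*(k + 3)*(k - 5)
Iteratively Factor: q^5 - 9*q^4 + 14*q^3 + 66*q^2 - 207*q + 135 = (q - 1)*(q^4 - 8*q^3 + 6*q^2 + 72*q - 135) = (q - 1)*(q + 3)*(q^3 - 11*q^2 + 39*q - 45) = (q - 5)*(q - 1)*(q + 3)*(q^2 - 6*q + 9) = (q - 5)*(q - 3)*(q - 1)*(q + 3)*(q - 3)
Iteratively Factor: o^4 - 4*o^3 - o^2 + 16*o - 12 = (o - 2)*(o^3 - 2*o^2 - 5*o + 6) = (o - 3)*(o - 2)*(o^2 + o - 2) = (o - 3)*(o - 2)*(o + 2)*(o - 1)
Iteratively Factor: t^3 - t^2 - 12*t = (t)*(t^2 - t - 12) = t*(t - 4)*(t + 3)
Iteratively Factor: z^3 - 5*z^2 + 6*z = (z - 2)*(z^2 - 3*z) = (z - 3)*(z - 2)*(z)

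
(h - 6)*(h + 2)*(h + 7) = h^3 + 3*h^2 - 40*h - 84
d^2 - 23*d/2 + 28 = (d - 8)*(d - 7/2)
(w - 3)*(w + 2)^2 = w^3 + w^2 - 8*w - 12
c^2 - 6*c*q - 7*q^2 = (c - 7*q)*(c + q)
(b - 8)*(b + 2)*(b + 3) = b^3 - 3*b^2 - 34*b - 48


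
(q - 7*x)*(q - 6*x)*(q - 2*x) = q^3 - 15*q^2*x + 68*q*x^2 - 84*x^3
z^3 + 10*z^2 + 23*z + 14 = (z + 1)*(z + 2)*(z + 7)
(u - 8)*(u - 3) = u^2 - 11*u + 24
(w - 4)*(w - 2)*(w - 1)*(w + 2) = w^4 - 5*w^3 + 20*w - 16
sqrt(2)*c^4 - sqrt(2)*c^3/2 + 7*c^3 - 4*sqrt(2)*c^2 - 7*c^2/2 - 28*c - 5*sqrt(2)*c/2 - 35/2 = (c - 5/2)*(c + 1)*(c + 7*sqrt(2)/2)*(sqrt(2)*c + sqrt(2))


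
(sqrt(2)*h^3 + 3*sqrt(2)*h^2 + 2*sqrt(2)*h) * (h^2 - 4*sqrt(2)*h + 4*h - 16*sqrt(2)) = sqrt(2)*h^5 - 8*h^4 + 7*sqrt(2)*h^4 - 56*h^3 + 14*sqrt(2)*h^3 - 112*h^2 + 8*sqrt(2)*h^2 - 64*h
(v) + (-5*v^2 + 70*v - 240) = -5*v^2 + 71*v - 240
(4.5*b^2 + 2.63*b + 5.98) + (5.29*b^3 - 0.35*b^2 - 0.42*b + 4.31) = 5.29*b^3 + 4.15*b^2 + 2.21*b + 10.29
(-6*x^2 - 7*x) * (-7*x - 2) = 42*x^3 + 61*x^2 + 14*x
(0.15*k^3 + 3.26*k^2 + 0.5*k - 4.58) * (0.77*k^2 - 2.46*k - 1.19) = 0.1155*k^5 + 2.1412*k^4 - 7.8131*k^3 - 8.636*k^2 + 10.6718*k + 5.4502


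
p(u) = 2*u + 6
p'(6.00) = 2.00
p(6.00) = 18.00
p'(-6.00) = 2.00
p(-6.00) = -6.00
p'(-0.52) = 2.00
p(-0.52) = 4.96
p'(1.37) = 2.00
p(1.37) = 8.74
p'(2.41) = 2.00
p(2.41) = 10.82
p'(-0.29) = 2.00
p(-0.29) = 5.42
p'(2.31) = 2.00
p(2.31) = 10.62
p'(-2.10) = 2.00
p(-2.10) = 1.80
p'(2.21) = 2.00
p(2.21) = 10.42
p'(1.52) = 2.00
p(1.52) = 9.04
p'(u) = 2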